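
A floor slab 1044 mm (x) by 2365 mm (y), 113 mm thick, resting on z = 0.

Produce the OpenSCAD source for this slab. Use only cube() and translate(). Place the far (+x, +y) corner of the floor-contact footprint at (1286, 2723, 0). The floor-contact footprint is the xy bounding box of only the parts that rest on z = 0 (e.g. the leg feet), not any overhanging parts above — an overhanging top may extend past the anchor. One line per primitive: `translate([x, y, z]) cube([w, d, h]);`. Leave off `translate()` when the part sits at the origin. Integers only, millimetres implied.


translate([242, 358, 0]) cube([1044, 2365, 113]);


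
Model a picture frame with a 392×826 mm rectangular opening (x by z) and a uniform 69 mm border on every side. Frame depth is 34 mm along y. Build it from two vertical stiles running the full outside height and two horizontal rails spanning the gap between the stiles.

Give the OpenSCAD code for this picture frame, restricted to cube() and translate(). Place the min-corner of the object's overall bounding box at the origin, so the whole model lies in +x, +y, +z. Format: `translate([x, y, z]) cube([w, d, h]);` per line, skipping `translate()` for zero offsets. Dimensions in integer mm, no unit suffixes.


cube([69, 34, 964]);
translate([461, 0, 0]) cube([69, 34, 964]);
translate([69, 0, 0]) cube([392, 34, 69]);
translate([69, 0, 895]) cube([392, 34, 69]);


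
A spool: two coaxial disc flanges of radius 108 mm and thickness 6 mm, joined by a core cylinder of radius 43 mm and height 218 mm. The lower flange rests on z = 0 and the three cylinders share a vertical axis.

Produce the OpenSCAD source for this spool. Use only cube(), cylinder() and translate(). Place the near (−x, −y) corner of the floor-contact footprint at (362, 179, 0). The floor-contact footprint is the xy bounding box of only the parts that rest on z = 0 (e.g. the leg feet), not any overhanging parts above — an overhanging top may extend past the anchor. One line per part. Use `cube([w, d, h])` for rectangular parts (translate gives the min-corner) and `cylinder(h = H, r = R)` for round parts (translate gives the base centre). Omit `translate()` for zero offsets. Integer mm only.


translate([470, 287, 0]) cylinder(h = 6, r = 108);
translate([470, 287, 6]) cylinder(h = 218, r = 43);
translate([470, 287, 224]) cylinder(h = 6, r = 108);


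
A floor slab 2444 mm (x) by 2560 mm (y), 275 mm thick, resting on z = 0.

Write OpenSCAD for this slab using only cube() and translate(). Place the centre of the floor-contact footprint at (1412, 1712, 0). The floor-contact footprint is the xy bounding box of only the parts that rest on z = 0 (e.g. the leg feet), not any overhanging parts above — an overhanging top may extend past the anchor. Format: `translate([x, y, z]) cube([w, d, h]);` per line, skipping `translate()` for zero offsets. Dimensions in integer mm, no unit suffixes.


translate([190, 432, 0]) cube([2444, 2560, 275]);


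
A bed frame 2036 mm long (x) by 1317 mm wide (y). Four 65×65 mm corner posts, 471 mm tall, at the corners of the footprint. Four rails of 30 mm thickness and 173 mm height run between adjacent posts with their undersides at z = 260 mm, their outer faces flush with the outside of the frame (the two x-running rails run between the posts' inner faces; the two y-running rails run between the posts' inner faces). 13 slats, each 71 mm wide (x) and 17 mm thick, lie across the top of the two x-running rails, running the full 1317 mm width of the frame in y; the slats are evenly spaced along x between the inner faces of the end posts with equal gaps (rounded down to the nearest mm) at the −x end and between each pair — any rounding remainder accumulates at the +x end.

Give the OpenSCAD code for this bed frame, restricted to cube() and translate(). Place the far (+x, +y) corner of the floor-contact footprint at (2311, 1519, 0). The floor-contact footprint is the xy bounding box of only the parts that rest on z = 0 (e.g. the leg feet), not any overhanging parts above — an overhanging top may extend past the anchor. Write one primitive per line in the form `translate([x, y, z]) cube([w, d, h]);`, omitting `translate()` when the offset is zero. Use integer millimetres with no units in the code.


translate([275, 202, 0]) cube([65, 65, 471]);
translate([275, 1454, 0]) cube([65, 65, 471]);
translate([2246, 202, 0]) cube([65, 65, 471]);
translate([2246, 1454, 0]) cube([65, 65, 471]);
translate([340, 202, 260]) cube([1906, 30, 173]);
translate([340, 1489, 260]) cube([1906, 30, 173]);
translate([275, 267, 260]) cube([30, 1187, 173]);
translate([2281, 267, 260]) cube([30, 1187, 173]);
translate([410, 202, 433]) cube([71, 1317, 17]);
translate([551, 202, 433]) cube([71, 1317, 17]);
translate([692, 202, 433]) cube([71, 1317, 17]);
translate([833, 202, 433]) cube([71, 1317, 17]);
translate([974, 202, 433]) cube([71, 1317, 17]);
translate([1115, 202, 433]) cube([71, 1317, 17]);
translate([1256, 202, 433]) cube([71, 1317, 17]);
translate([1397, 202, 433]) cube([71, 1317, 17]);
translate([1538, 202, 433]) cube([71, 1317, 17]);
translate([1679, 202, 433]) cube([71, 1317, 17]);
translate([1820, 202, 433]) cube([71, 1317, 17]);
translate([1961, 202, 433]) cube([71, 1317, 17]);
translate([2102, 202, 433]) cube([71, 1317, 17]);


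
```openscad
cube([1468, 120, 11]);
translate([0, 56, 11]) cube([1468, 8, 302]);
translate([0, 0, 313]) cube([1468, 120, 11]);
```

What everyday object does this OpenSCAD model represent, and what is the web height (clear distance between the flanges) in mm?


An I-beam. The web height is 302 mm.

Two wide flanges with a thin centred web — an I-beam. Overall 324 mm minus two 11 mm flanges gives a web of 324 − 2·11 = 302 mm.


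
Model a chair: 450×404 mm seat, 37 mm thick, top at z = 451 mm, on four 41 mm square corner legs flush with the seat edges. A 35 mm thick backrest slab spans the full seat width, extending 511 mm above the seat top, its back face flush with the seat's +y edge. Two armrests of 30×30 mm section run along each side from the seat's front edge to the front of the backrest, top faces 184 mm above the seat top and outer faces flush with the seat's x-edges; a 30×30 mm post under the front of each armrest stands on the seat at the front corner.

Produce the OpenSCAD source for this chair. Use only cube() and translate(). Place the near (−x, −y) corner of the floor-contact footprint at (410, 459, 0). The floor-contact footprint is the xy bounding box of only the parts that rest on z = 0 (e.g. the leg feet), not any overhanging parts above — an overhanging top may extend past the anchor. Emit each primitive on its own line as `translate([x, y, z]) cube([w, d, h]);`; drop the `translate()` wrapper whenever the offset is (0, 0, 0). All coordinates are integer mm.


translate([410, 459, 414]) cube([450, 404, 37]);
translate([410, 459, 0]) cube([41, 41, 414]);
translate([819, 459, 0]) cube([41, 41, 414]);
translate([410, 822, 0]) cube([41, 41, 414]);
translate([819, 822, 0]) cube([41, 41, 414]);
translate([410, 828, 451]) cube([450, 35, 511]);
translate([410, 459, 605]) cube([30, 369, 30]);
translate([830, 459, 605]) cube([30, 369, 30]);
translate([410, 459, 451]) cube([30, 30, 154]);
translate([830, 459, 451]) cube([30, 30, 154]);


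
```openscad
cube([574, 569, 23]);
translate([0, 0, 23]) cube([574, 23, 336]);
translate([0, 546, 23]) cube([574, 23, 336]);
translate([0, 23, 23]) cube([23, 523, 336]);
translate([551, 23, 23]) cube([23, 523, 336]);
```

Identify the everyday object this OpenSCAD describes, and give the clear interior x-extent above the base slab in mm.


An open box. The internal width is 528 mm.

A 574×569 base slab with four walls standing on it — an open box. The base is 574 mm wide and the walls are 23 mm thick, so the internal width is 574 − 2 × 23 = 528 mm.


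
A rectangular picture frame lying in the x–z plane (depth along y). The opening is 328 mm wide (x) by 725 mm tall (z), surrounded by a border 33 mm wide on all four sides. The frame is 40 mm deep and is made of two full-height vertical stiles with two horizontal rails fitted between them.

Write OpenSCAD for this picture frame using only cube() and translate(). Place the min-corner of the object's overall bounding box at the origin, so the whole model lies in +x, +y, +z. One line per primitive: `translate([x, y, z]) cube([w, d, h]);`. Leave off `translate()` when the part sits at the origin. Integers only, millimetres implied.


cube([33, 40, 791]);
translate([361, 0, 0]) cube([33, 40, 791]);
translate([33, 0, 0]) cube([328, 40, 33]);
translate([33, 0, 758]) cube([328, 40, 33]);


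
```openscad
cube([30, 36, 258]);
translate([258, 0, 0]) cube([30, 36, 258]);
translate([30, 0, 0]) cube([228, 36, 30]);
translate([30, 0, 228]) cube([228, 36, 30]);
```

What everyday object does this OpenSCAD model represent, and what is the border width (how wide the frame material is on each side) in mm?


A picture frame. The border width is 30 mm.

Four thin pieces enclosing a rectangular opening — a picture frame. The two full-height stiles are 258 mm tall; the top rail sits at z = 228 and is 30 mm tall, so the border above the opening is 258 − 228 = 30 mm, matching the stile x-width.


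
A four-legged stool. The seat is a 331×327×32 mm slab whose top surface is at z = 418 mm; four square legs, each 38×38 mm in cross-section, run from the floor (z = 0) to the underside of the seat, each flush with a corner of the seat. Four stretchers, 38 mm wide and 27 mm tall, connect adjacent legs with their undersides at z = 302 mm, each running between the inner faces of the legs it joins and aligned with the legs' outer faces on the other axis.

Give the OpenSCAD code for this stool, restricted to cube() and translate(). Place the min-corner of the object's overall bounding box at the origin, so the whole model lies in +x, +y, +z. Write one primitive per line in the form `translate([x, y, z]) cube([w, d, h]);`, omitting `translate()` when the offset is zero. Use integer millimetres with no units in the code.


translate([0, 0, 386]) cube([331, 327, 32]);
cube([38, 38, 386]);
translate([293, 0, 0]) cube([38, 38, 386]);
translate([0, 289, 0]) cube([38, 38, 386]);
translate([293, 289, 0]) cube([38, 38, 386]);
translate([38, 0, 302]) cube([255, 38, 27]);
translate([38, 289, 302]) cube([255, 38, 27]);
translate([0, 38, 302]) cube([38, 251, 27]);
translate([293, 38, 302]) cube([38, 251, 27]);


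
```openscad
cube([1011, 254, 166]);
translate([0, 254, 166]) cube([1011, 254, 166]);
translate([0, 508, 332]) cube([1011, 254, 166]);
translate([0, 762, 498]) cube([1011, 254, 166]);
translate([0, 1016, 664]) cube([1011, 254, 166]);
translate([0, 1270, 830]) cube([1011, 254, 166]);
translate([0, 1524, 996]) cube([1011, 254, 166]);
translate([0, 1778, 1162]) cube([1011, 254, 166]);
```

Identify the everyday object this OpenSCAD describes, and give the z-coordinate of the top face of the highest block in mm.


A staircase. The total rise is 1328 mm.

8 identical blocks, each offset up and back from the previous — a staircase. Each step is 166 mm tall and there are 8 of them, so the total rise is 8 × 166 = 1328 mm.


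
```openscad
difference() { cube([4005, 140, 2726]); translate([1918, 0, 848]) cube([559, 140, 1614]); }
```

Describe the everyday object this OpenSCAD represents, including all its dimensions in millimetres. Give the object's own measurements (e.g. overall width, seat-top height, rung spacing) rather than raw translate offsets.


A wall 4005 mm long (x), 140 mm thick (y), 2726 mm tall, with a rectangular window opening cut through it. The opening is 559 mm wide and 1614 mm tall; its sill is at z = 848 mm and its near (−x) edge is 1918 mm from the wall's −x end. The opening passes through the full wall thickness.


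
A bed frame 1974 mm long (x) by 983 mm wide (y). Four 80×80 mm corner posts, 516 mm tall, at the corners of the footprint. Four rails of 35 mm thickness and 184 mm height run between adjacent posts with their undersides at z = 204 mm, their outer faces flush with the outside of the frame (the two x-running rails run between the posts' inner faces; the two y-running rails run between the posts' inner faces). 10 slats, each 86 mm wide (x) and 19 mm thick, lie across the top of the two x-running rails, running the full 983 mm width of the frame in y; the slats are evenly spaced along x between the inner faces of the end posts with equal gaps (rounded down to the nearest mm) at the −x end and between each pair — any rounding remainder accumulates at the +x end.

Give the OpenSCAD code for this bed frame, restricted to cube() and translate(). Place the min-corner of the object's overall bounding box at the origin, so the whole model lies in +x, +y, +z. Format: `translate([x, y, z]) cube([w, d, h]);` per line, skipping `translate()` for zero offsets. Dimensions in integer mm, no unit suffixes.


// slat z = rail_z + rail_h = 204 + 184 = 388
// slat gap = ⌊(1814 − 10·86) / 11⌋ = 86
cube([80, 80, 516]);
translate([0, 903, 0]) cube([80, 80, 516]);
translate([1894, 0, 0]) cube([80, 80, 516]);
translate([1894, 903, 0]) cube([80, 80, 516]);
translate([80, 0, 204]) cube([1814, 35, 184]);
translate([80, 948, 204]) cube([1814, 35, 184]);
translate([0, 80, 204]) cube([35, 823, 184]);
translate([1939, 80, 204]) cube([35, 823, 184]);
translate([166, 0, 388]) cube([86, 983, 19]);
translate([338, 0, 388]) cube([86, 983, 19]);
translate([510, 0, 388]) cube([86, 983, 19]);
translate([682, 0, 388]) cube([86, 983, 19]);
translate([854, 0, 388]) cube([86, 983, 19]);
translate([1026, 0, 388]) cube([86, 983, 19]);
translate([1198, 0, 388]) cube([86, 983, 19]);
translate([1370, 0, 388]) cube([86, 983, 19]);
translate([1542, 0, 388]) cube([86, 983, 19]);
translate([1714, 0, 388]) cube([86, 983, 19]);


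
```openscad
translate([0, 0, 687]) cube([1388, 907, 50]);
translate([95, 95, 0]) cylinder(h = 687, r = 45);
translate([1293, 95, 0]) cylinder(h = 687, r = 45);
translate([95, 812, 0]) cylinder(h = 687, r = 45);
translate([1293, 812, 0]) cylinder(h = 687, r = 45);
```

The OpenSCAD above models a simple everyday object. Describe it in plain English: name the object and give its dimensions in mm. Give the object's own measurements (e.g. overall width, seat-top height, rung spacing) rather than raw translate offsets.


A table: top 1388 mm (x) × 907 mm (y), 50 mm thick, upper face at z = 737 mm, on four round legs of 90 mm diameter, each leg's bounding box inset 50 mm from the nearest pair of top edges from z = 0 to the bottom of the top.


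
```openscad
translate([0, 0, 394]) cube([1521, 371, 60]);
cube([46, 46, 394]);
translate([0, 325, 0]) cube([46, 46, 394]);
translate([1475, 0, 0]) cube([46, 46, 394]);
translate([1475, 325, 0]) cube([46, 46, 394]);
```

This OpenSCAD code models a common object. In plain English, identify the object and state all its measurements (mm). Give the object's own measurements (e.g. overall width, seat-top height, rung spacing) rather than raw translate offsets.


A bench: a 1521×371 mm seat slab, 60 mm thick, top at z = 454 mm, on four 46×46 mm square legs flush with the seat corners and standing on z = 0.


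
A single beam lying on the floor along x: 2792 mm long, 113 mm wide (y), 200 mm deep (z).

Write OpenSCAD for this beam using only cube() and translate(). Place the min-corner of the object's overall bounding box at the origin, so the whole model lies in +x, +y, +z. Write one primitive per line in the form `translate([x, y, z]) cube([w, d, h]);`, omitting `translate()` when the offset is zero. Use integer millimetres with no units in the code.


cube([2792, 113, 200]);


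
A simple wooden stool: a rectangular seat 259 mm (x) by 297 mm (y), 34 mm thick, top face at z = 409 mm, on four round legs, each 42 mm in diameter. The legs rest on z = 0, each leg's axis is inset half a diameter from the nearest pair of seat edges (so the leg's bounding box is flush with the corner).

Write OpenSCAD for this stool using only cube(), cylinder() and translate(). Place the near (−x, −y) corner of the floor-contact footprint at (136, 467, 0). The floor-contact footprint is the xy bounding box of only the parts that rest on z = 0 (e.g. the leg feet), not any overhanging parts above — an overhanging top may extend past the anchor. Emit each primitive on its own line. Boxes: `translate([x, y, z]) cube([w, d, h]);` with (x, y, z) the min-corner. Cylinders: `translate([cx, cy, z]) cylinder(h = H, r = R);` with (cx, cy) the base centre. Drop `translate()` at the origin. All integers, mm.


// leg_h = 409 - 34 = 375
translate([136, 467, 375]) cube([259, 297, 34]);
translate([157, 488, 0]) cylinder(h = 375, r = 21);
translate([374, 488, 0]) cylinder(h = 375, r = 21);
translate([157, 743, 0]) cylinder(h = 375, r = 21);
translate([374, 743, 0]) cylinder(h = 375, r = 21);


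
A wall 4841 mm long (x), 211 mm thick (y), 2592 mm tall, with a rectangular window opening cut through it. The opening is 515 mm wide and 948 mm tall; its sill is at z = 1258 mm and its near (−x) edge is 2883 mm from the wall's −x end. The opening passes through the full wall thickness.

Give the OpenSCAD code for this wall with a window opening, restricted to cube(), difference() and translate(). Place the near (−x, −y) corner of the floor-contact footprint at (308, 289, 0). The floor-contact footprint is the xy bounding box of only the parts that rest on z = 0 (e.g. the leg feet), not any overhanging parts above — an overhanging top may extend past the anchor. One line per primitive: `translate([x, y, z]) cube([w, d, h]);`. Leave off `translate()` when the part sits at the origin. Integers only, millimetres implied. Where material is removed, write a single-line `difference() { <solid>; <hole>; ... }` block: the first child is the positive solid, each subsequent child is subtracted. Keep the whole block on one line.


difference() { translate([308, 289, 0]) cube([4841, 211, 2592]); translate([3191, 289, 1258]) cube([515, 211, 948]); }


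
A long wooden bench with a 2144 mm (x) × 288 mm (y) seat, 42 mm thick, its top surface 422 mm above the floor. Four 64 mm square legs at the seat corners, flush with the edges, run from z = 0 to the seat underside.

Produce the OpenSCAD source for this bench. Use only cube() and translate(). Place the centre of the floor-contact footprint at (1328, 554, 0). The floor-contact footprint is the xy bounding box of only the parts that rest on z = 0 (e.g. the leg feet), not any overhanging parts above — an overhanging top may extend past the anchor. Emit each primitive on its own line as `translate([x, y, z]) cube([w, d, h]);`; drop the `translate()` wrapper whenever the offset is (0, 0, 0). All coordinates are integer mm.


translate([256, 410, 380]) cube([2144, 288, 42]);
translate([256, 410, 0]) cube([64, 64, 380]);
translate([256, 634, 0]) cube([64, 64, 380]);
translate([2336, 410, 0]) cube([64, 64, 380]);
translate([2336, 634, 0]) cube([64, 64, 380]);


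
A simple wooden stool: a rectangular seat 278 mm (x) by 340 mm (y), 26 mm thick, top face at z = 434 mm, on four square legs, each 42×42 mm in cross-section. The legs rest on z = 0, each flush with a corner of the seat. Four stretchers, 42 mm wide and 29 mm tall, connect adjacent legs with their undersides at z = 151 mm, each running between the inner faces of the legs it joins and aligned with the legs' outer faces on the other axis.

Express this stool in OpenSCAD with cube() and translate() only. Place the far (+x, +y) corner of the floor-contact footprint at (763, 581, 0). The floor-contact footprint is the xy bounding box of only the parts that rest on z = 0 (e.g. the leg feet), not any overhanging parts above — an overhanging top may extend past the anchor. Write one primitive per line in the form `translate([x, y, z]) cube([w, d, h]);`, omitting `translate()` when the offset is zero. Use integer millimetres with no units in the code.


// leg_h = 434 - 26 = 408
// stretcher span = 278 - 2*42 = 194
translate([485, 241, 408]) cube([278, 340, 26]);
translate([485, 241, 0]) cube([42, 42, 408]);
translate([721, 241, 0]) cube([42, 42, 408]);
translate([485, 539, 0]) cube([42, 42, 408]);
translate([721, 539, 0]) cube([42, 42, 408]);
translate([527, 241, 151]) cube([194, 42, 29]);
translate([527, 539, 151]) cube([194, 42, 29]);
translate([485, 283, 151]) cube([42, 256, 29]);
translate([721, 283, 151]) cube([42, 256, 29]);


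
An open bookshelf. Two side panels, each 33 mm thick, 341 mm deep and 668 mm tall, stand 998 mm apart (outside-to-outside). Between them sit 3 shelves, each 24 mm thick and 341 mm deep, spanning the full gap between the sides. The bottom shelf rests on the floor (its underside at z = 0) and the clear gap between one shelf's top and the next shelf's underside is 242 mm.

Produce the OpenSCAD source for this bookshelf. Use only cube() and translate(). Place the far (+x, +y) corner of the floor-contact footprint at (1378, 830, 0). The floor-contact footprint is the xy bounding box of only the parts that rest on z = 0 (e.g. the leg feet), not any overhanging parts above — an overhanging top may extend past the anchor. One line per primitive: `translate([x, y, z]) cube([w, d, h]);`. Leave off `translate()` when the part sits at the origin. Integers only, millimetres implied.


translate([380, 489, 0]) cube([33, 341, 668]);
translate([1345, 489, 0]) cube([33, 341, 668]);
translate([413, 489, 0]) cube([932, 341, 24]);
translate([413, 489, 266]) cube([932, 341, 24]);
translate([413, 489, 532]) cube([932, 341, 24]);


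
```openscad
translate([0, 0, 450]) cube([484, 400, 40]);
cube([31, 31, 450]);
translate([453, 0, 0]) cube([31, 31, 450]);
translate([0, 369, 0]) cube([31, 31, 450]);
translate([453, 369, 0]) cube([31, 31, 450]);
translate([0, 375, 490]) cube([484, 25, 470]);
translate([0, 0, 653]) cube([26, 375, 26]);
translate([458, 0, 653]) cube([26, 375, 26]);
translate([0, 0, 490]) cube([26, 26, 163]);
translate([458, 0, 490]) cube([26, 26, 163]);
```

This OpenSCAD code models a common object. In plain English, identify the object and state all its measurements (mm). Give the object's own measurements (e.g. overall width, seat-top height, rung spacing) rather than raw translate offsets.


A chair. The seat is a 484×400×40 mm slab with its top at z = 490 mm, on four 31×31 mm corner legs (flush with the seat edges, standing on z = 0). A flat backrest 25 mm thick, 470 mm tall, spans the full seat width and rises from the seat top along its +y edge, rear face flush with the rear of the seat. Two armrests of 26×26 mm section run along each side from the seat's front edge to the front of the backrest, top faces 189 mm above the seat top and outer faces flush with the seat's x-edges; a 26×26 mm post under the front of each armrest stands on the seat at the front corner.


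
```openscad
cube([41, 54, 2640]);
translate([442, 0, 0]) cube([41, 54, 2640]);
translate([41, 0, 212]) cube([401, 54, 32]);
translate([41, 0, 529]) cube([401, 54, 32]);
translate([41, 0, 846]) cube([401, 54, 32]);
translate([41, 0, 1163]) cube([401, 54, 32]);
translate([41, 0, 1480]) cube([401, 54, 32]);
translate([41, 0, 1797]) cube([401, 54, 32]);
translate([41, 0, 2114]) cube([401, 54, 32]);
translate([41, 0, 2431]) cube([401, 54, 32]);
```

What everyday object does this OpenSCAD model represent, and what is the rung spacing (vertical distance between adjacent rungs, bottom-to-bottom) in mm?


A ladder. The rung spacing is 317 mm.

Two tall 41×54 posts with 8 short bars between them — a ladder. Adjacent rungs sit at z = 212 and z = 529, so the spacing is 529 − 212 = 317 mm.


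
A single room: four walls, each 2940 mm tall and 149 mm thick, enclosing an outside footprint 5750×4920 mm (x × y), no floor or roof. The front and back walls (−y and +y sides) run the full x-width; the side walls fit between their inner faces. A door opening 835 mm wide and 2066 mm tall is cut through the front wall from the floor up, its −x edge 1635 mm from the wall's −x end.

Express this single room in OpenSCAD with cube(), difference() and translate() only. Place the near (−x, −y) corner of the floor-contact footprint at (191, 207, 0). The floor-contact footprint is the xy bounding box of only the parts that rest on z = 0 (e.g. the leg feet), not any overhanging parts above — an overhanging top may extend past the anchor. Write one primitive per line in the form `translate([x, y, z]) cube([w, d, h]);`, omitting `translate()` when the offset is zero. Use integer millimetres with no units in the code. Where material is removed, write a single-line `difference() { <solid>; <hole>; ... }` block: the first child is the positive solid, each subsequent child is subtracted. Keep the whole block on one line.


difference() { translate([191, 207, 0]) cube([5750, 149, 2940]); translate([1826, 207, 0]) cube([835, 149, 2066]); }
translate([191, 4978, 0]) cube([5750, 149, 2940]);
translate([191, 356, 0]) cube([149, 4622, 2940]);
translate([5792, 356, 0]) cube([149, 4622, 2940]);


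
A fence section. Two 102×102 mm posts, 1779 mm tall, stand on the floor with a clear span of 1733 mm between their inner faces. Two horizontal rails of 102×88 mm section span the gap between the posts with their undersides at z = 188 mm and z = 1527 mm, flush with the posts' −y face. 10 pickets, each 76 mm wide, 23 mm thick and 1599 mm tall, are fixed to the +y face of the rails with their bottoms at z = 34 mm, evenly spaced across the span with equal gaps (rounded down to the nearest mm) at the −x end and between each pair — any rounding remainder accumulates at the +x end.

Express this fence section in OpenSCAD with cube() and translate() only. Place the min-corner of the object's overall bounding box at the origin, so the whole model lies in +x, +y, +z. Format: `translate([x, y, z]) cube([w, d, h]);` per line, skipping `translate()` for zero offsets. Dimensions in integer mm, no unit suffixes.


cube([102, 102, 1779]);
translate([1835, 0, 0]) cube([102, 102, 1779]);
translate([102, 0, 188]) cube([1733, 102, 88]);
translate([102, 0, 1527]) cube([1733, 102, 88]);
translate([190, 102, 34]) cube([76, 23, 1599]);
translate([354, 102, 34]) cube([76, 23, 1599]);
translate([518, 102, 34]) cube([76, 23, 1599]);
translate([682, 102, 34]) cube([76, 23, 1599]);
translate([846, 102, 34]) cube([76, 23, 1599]);
translate([1010, 102, 34]) cube([76, 23, 1599]);
translate([1174, 102, 34]) cube([76, 23, 1599]);
translate([1338, 102, 34]) cube([76, 23, 1599]);
translate([1502, 102, 34]) cube([76, 23, 1599]);
translate([1666, 102, 34]) cube([76, 23, 1599]);


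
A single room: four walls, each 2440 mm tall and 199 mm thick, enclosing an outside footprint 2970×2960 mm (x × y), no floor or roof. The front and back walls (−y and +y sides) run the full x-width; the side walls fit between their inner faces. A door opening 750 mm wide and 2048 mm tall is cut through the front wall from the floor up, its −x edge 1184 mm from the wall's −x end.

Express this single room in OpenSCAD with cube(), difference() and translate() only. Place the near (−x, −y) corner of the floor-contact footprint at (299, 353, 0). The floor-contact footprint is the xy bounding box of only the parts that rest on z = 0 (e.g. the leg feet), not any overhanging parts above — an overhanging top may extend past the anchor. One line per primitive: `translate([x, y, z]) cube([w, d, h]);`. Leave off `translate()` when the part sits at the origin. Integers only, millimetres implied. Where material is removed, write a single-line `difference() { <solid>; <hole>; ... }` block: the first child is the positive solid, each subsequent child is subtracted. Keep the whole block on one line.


difference() { translate([299, 353, 0]) cube([2970, 199, 2440]); translate([1483, 353, 0]) cube([750, 199, 2048]); }
translate([299, 3114, 0]) cube([2970, 199, 2440]);
translate([299, 552, 0]) cube([199, 2562, 2440]);
translate([3070, 552, 0]) cube([199, 2562, 2440]);


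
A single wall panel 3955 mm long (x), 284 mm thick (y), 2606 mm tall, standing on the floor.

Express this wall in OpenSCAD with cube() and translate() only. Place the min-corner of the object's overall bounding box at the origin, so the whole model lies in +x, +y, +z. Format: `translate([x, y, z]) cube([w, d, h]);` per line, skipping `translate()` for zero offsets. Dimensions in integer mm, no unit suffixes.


cube([3955, 284, 2606]);


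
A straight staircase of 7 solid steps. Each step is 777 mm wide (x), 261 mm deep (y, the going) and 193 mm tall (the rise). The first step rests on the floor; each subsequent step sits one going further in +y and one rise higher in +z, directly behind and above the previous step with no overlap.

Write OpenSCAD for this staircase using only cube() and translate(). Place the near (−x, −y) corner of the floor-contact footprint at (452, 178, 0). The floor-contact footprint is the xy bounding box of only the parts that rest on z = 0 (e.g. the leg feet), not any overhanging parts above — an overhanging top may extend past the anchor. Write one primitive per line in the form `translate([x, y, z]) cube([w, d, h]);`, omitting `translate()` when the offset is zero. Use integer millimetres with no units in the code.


translate([452, 178, 0]) cube([777, 261, 193]);
translate([452, 439, 193]) cube([777, 261, 193]);
translate([452, 700, 386]) cube([777, 261, 193]);
translate([452, 961, 579]) cube([777, 261, 193]);
translate([452, 1222, 772]) cube([777, 261, 193]);
translate([452, 1483, 965]) cube([777, 261, 193]);
translate([452, 1744, 1158]) cube([777, 261, 193]);


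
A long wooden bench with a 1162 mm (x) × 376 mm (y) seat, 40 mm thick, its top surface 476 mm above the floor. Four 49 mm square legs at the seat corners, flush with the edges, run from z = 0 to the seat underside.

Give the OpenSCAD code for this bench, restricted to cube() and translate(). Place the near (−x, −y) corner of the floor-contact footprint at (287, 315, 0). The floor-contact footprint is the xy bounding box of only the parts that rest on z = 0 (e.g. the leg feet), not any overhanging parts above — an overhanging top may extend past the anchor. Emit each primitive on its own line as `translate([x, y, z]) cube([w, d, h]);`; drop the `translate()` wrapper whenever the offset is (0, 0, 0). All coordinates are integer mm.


// leg_h = 476 − 40 = 436
translate([287, 315, 436]) cube([1162, 376, 40]);
translate([287, 315, 0]) cube([49, 49, 436]);
translate([287, 642, 0]) cube([49, 49, 436]);
translate([1400, 315, 0]) cube([49, 49, 436]);
translate([1400, 642, 0]) cube([49, 49, 436]);


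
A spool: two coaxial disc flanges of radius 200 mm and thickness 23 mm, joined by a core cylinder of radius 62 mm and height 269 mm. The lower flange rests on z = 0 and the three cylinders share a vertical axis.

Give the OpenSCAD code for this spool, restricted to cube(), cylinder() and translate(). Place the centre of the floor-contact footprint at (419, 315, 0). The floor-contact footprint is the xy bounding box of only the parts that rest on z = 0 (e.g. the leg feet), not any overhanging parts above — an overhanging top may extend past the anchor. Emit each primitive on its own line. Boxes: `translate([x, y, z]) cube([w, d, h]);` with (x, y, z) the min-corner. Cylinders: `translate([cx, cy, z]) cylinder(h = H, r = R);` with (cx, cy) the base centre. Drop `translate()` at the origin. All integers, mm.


translate([419, 315, 0]) cylinder(h = 23, r = 200);
translate([419, 315, 23]) cylinder(h = 269, r = 62);
translate([419, 315, 292]) cylinder(h = 23, r = 200);


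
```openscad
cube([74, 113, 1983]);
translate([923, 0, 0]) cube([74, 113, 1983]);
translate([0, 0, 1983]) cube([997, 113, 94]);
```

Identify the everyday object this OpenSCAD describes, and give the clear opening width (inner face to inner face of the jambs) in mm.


A door frame. The clear opening width is 849 mm.

Two 1983 mm tall posts with a header on top — a door frame. The left jamb is 74 mm wide at x = 0; the right jamb starts at x = 923. The clear opening is 923 − 74 = 849 mm.


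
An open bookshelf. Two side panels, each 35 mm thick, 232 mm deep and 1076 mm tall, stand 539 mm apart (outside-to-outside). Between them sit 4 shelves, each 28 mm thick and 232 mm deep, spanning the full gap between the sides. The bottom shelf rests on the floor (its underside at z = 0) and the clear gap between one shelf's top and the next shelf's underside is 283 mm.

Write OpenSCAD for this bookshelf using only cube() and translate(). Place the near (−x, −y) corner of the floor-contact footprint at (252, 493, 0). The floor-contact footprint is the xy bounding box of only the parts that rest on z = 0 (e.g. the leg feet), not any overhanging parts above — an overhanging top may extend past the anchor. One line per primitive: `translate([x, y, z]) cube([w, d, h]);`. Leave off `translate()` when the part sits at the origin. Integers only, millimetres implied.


translate([252, 493, 0]) cube([35, 232, 1076]);
translate([756, 493, 0]) cube([35, 232, 1076]);
translate([287, 493, 0]) cube([469, 232, 28]);
translate([287, 493, 311]) cube([469, 232, 28]);
translate([287, 493, 622]) cube([469, 232, 28]);
translate([287, 493, 933]) cube([469, 232, 28]);


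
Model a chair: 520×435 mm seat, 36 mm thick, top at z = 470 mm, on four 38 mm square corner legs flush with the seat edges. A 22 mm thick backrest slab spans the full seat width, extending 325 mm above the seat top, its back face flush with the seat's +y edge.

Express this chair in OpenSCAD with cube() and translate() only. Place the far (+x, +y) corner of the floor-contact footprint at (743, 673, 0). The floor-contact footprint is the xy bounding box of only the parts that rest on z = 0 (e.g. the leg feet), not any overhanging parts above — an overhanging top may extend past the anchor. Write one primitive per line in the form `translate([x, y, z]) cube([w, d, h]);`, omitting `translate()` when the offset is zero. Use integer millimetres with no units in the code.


// leg_h = 470 - 36 = 434
translate([223, 238, 434]) cube([520, 435, 36]);
translate([223, 238, 0]) cube([38, 38, 434]);
translate([705, 238, 0]) cube([38, 38, 434]);
translate([223, 635, 0]) cube([38, 38, 434]);
translate([705, 635, 0]) cube([38, 38, 434]);
translate([223, 651, 470]) cube([520, 22, 325]);


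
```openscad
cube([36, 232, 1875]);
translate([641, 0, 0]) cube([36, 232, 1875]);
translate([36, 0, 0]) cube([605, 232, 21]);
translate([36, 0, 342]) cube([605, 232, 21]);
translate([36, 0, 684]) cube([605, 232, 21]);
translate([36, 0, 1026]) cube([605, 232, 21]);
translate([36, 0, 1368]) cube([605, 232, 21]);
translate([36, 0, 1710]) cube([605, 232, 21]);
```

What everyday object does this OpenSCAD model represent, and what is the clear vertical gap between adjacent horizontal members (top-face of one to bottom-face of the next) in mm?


A bookshelf. The clear shelf gap is 321 mm.

Two tall side panels with 6 horizontal boards between them — a bookshelf. The first two shelf undersides are at z = 0 and z = 342; with shelf thickness 21, the clear gap is 342 − 0 − 21 = 321 mm.


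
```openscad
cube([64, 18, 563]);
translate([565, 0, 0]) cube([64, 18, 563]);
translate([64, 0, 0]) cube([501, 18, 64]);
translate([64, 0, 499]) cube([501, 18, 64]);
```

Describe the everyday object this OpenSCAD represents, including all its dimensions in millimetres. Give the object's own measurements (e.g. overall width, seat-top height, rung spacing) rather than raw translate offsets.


A rectangular picture frame lying in the x–z plane (depth along y). The opening is 501 mm wide (x) by 435 mm tall (z), surrounded by a border 64 mm wide on all four sides. The frame is 18 mm deep and is made of two full-height vertical stiles with two horizontal rails fitted between them.


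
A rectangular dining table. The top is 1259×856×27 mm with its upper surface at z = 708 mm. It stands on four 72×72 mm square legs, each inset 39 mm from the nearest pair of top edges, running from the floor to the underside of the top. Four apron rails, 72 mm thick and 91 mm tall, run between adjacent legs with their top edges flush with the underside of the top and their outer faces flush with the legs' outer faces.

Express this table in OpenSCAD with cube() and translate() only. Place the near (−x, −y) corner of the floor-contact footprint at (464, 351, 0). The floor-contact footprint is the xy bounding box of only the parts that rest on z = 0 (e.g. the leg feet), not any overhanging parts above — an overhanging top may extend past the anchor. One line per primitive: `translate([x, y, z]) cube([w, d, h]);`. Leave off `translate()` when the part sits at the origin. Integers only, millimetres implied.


// leg_h = 708 - 27 = 681
// apron z = 681 - 91 = 590
translate([425, 312, 681]) cube([1259, 856, 27]);
translate([464, 351, 0]) cube([72, 72, 681]);
translate([1573, 351, 0]) cube([72, 72, 681]);
translate([464, 1057, 0]) cube([72, 72, 681]);
translate([1573, 1057, 0]) cube([72, 72, 681]);
translate([536, 351, 590]) cube([1037, 72, 91]);
translate([536, 1057, 590]) cube([1037, 72, 91]);
translate([464, 423, 590]) cube([72, 634, 91]);
translate([1573, 423, 590]) cube([72, 634, 91]);


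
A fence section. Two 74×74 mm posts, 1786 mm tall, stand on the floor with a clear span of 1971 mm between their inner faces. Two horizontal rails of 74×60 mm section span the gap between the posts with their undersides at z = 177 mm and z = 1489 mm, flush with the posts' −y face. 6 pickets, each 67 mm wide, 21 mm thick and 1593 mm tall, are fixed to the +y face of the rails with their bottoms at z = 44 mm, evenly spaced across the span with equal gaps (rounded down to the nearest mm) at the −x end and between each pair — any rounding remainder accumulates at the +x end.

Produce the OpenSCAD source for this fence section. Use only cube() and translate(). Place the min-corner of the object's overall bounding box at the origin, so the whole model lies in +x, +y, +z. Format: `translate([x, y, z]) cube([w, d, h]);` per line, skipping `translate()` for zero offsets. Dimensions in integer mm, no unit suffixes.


cube([74, 74, 1786]);
translate([2045, 0, 0]) cube([74, 74, 1786]);
translate([74, 0, 177]) cube([1971, 74, 60]);
translate([74, 0, 1489]) cube([1971, 74, 60]);
translate([298, 74, 44]) cube([67, 21, 1593]);
translate([589, 74, 44]) cube([67, 21, 1593]);
translate([880, 74, 44]) cube([67, 21, 1593]);
translate([1171, 74, 44]) cube([67, 21, 1593]);
translate([1462, 74, 44]) cube([67, 21, 1593]);
translate([1753, 74, 44]) cube([67, 21, 1593]);


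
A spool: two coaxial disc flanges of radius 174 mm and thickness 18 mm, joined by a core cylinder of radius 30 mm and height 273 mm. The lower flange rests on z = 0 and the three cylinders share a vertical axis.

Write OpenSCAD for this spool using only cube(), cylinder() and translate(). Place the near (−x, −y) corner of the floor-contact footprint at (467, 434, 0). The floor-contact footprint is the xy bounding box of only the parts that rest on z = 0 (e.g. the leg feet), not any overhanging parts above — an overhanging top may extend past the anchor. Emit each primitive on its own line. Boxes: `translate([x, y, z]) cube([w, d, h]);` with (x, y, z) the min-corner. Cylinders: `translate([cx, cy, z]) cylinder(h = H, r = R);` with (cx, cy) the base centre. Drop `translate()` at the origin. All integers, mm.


translate([641, 608, 0]) cylinder(h = 18, r = 174);
translate([641, 608, 18]) cylinder(h = 273, r = 30);
translate([641, 608, 291]) cylinder(h = 18, r = 174);


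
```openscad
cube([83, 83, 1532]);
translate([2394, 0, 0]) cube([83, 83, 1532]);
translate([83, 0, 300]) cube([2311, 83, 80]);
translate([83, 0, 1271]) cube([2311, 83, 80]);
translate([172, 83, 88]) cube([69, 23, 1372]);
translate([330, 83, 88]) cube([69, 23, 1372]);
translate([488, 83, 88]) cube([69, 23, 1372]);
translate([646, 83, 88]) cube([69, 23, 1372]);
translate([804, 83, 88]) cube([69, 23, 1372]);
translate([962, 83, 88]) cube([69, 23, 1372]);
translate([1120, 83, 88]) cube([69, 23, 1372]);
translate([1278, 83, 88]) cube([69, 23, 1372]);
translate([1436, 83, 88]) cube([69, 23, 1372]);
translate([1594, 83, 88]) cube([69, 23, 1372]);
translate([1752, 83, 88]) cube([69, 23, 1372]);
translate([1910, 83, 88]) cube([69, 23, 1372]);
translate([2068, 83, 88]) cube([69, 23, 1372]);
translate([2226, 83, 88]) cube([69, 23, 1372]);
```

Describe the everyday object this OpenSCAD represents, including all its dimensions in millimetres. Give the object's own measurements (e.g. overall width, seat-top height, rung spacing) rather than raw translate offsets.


A fence section. Two 83×83 mm posts, 1532 mm tall, stand on the floor with a clear span of 2311 mm between their inner faces. Two horizontal rails of 83×80 mm section span the gap between the posts with their undersides at z = 300 mm and z = 1271 mm, flush with the posts' −y face. 14 pickets, each 69 mm wide, 23 mm thick and 1372 mm tall, are fixed to the +y face of the rails with their bottoms at z = 88 mm, spaced across the span with a 89 mm gap after the −x post and between neighbouring pickets, with 99 mm left before the +x post.
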